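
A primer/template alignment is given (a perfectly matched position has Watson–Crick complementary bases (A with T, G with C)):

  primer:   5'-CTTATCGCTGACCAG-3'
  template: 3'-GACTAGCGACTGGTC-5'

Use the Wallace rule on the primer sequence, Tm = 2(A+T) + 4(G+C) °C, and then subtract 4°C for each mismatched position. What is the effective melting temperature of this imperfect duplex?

42°C

Primer base counts: A=3, T=4, G=3, C=5 → A+T=7, G+C=8
Perfect-match Tm = 2(7) + 4(8) = 14 + 32 = 46°C
Mismatches (positions where the bases are not complementary): 1 (at position 3)
Effective Tm = 46 − 1×4 = 46 − 4 = 42°C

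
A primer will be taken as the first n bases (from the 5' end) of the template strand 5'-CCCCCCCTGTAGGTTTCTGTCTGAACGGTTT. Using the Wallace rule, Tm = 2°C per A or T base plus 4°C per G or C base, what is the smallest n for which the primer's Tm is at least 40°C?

First 11 bases: CCCCCCCTGTA → Tm = 38°C (< 40°C)
First 12 bases: CCCCCCCTGTAG → Tm = 42°C (≥ 40°C)
Since every base adds ≥2°C, Tm only increases with n, so the threshold is first crossed at n = 12.

n = 12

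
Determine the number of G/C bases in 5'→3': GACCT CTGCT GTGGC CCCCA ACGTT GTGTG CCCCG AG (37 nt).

T=8, G=11, A=4, C=14
G+C = 11 + 14 = 25

25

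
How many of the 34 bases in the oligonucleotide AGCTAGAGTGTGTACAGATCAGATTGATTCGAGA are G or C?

T=9, A=11, C=4, G=10
Total G or C: 10 + 4 = 14

14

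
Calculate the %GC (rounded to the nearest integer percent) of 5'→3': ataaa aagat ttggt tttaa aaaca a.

Base counts: A=14, T=8, G=3, C=1
G+C = 3 + 1 = 4 out of 26 bases
%GC = 4/26 × 100 = 15.38% ≈ 15%

15%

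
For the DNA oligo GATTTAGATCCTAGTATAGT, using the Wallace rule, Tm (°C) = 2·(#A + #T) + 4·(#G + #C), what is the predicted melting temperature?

Base counts: G=4, T=8, A=6, C=2
AT pairs contribute 14, GC pairs contribute 6.
Tm = 4·6 + 2·14 = 24 + 28 = 52°C

52°C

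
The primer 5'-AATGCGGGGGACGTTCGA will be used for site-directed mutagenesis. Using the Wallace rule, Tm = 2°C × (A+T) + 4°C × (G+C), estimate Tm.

Counting bases: C=3, A=4, T=3, G=8
A+T = 7, G+C = 11
Tm = 2×7 + 4×11 = 58°C

58°C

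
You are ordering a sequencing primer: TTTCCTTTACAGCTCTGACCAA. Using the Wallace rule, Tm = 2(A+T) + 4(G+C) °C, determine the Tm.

62°C

Scanning the sequence gives A=5, C=7, G=2, T=8.
AT pairs contribute 13, GC pairs contribute 9.
Tm = 2(13) + 4(9) = 26 + 36 = 62°C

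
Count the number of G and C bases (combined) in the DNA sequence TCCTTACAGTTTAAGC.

6

Base counts: G=2, C=4, T=6, A=4
Total G or C: 2 + 4 = 6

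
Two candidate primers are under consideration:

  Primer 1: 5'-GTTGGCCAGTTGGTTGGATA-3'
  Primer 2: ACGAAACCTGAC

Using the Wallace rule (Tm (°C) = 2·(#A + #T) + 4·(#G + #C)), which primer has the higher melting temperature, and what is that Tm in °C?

Primer 1, 60°C

Primer 1: A+T=10, G+C=10 → Tm = 2(10)+4(10) = 60°C
Primer 2: A+T=6, G+C=6 → Tm = 2(6)+4(6) = 36°C
60°C vs 36°C → primer 1 is higher.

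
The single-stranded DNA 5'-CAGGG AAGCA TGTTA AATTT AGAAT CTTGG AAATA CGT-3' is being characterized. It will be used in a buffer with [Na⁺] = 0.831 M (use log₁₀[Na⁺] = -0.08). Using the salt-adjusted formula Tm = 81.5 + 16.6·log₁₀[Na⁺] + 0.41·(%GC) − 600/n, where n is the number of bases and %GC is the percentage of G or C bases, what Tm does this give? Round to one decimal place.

Length n = 38. Counting bases: T=11, G=9, A=14, C=4
G+C = 13, so %GC = 13/38 × 100 = 34.211%
Salt term: 16.6 × (-0.08) = -1.328
GC term: 0.41 × 34.211 = 14.027; length term: −600/38 = −15.789
Tm = 81.5 + (-1.328) + 14.027 − 15.789 = 78.41 → 78.4°C

78.4°C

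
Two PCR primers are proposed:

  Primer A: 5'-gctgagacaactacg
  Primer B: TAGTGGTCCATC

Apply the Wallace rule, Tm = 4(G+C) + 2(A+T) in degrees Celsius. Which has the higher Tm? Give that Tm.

Primer A, 46°C

Primer A: A+T=7, G+C=8 → Tm = 2(7)+4(8) = 46°C
Primer B: A+T=6, G+C=6 → Tm = 2(6)+4(6) = 36°C
46°C vs 36°C → primer A is higher.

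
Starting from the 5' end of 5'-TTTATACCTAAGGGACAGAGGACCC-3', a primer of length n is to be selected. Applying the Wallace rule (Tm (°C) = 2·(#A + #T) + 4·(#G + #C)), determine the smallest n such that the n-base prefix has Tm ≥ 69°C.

First 23 bases: TTTATACCTAAGGGACAGAGGAC → Tm = 66°C (< 69°C)
First 24 bases: TTTATACCTAAGGGACAGAGGACC → Tm = 70°C (≥ 69°C)
Since every base adds ≥2°C, Tm only increases with n, so the threshold is first crossed at n = 24.

n = 24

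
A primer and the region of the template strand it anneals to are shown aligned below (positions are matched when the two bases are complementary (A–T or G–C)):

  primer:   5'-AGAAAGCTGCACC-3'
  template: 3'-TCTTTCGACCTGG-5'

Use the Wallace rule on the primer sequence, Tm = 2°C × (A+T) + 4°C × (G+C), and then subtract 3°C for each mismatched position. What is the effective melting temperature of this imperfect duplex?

Primer base counts: A=5, T=1, G=3, C=4 → A+T=6, G+C=7
Perfect-match Tm = 2(6) + 4(7) = 12 + 28 = 40°C
Mismatches (positions where the bases are not complementary): 1 (at position 10)
Effective Tm = 40 − 1×3 = 40 − 3 = 37°C

37°C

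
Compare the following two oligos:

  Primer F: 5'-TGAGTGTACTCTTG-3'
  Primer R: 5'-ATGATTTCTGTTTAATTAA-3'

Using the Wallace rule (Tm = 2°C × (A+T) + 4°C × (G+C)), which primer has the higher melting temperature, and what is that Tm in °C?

Primer R, 44°C

Primer F: A+T=8, G+C=6 → Tm = 2(8)+4(6) = 40°C
Primer R: A+T=16, G+C=3 → Tm = 2(16)+4(3) = 44°C
40°C vs 44°C → primer R is higher.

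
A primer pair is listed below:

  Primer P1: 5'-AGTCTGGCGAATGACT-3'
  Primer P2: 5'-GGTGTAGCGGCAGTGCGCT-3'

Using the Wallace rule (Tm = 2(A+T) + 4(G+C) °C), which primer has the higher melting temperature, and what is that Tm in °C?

Primer P1: A+T=8, G+C=8 → Tm = 2(8)+4(8) = 48°C
Primer P2: A+T=6, G+C=13 → Tm = 2(6)+4(13) = 64°C
48°C vs 64°C → primer P2 is higher.

Primer P2, 64°C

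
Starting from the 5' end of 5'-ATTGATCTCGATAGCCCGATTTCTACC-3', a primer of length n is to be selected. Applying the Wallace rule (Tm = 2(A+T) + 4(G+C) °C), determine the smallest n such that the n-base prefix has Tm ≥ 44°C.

n = 16

First 15 bases: ATTGATCTCGATAGC → Tm = 42°C (< 44°C)
First 16 bases: ATTGATCTCGATAGCC → Tm = 46°C (≥ 44°C)
Since every base adds ≥2°C, Tm only increases with n, so the threshold is first crossed at n = 16.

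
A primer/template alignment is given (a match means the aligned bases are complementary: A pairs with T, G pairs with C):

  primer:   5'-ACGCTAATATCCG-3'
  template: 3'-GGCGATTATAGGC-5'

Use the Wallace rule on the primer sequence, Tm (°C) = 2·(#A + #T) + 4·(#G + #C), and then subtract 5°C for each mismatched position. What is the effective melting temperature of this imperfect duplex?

Primer base counts: A=4, T=3, G=2, C=4 → A+T=7, G+C=6
Perfect-match Tm = 2(7) + 4(6) = 14 + 24 = 38°C
Mismatches (positions where the bases are not complementary): 1 (at position 1)
Effective Tm = 38 − 1×5 = 38 − 5 = 33°C

33°C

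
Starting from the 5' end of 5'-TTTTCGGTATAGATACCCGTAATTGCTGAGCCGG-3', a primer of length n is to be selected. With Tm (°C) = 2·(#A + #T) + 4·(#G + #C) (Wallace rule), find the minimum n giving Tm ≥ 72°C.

n = 26

First 25 bases: TTTTCGGTATAGATACCCGTAATTG → Tm = 68°C (< 72°C)
First 26 bases: TTTTCGGTATAGATACCCGTAATTGC → Tm = 72°C (≥ 72°C)
Each additional base adds 2°C (A/T) or 4°C (G/C), so Tm is non-decreasing in n; n = 26 is the first length to reach 72°C.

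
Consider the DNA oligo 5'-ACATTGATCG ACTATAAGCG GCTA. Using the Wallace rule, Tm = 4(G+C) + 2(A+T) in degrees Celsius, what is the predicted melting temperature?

Counting bases: C=5, T=6, G=5, A=8
So N_AT = 14 and N_GC = 10.
Tm = 2(14) + 4(10) = 28 + 40 = 68°C

68°C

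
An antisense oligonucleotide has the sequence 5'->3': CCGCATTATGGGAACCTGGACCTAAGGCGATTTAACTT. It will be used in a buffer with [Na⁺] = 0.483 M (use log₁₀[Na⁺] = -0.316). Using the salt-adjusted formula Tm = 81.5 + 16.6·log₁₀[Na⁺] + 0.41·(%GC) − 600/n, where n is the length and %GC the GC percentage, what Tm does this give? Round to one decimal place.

Length n = 38. C=9, T=10, G=9, A=10
G+C = 18, so %GC = 18/38 × 100 = 47.368%
Salt term: 16.6 × (-0.316) = -5.246
GC term: 0.41 × 47.368 = 19.421; length term: −600/38 = −15.789
Tm = 81.5 + (-5.246) + 19.421 − 15.789 = 79.886 → 79.9°C

79.9°C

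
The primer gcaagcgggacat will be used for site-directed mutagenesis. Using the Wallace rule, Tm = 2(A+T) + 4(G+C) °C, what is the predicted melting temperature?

Base counts: T=1, A=4, G=5, C=3
A+T = 5, G+C = 8
Tm = 4·8 + 2·5 = 32 + 10 = 42°C

42°C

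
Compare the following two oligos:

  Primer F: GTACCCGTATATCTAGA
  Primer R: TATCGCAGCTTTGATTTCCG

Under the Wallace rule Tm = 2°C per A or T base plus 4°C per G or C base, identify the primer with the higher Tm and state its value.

Primer F: A+T=10, G+C=7 → Tm = 2(10)+4(7) = 48°C
Primer R: A+T=11, G+C=9 → Tm = 2(11)+4(9) = 58°C
48°C vs 58°C → primer R is higher.

Primer R, 58°C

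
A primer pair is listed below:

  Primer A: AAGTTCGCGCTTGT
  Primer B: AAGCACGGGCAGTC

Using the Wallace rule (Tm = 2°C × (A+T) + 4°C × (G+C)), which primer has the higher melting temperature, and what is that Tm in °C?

Primer B, 46°C

Primer A: A+T=7, G+C=7 → Tm = 2(7)+4(7) = 42°C
Primer B: A+T=5, G+C=9 → Tm = 2(5)+4(9) = 46°C
42°C vs 46°C → primer B is higher.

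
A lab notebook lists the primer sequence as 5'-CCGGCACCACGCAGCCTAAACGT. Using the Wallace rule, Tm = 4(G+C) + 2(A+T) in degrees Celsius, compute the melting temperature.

76°C

Counting bases: T=2, A=6, C=10, G=5
So N_AT = 8 and N_GC = 15.
Tm = 2(8) + 4(15) = 16 + 60 = 76°C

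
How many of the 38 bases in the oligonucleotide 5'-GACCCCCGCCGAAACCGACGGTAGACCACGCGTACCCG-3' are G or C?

27

Counting bases: A=9, G=10, T=2, C=17
Total G or C: 10 + 17 = 27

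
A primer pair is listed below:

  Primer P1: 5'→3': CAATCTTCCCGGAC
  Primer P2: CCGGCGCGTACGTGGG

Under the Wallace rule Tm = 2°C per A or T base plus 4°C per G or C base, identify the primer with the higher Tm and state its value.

Primer P1: A+T=6, G+C=8 → Tm = 2(6)+4(8) = 44°C
Primer P2: A+T=3, G+C=13 → Tm = 2(3)+4(13) = 58°C
44°C vs 58°C → primer P2 is higher.

Primer P2, 58°C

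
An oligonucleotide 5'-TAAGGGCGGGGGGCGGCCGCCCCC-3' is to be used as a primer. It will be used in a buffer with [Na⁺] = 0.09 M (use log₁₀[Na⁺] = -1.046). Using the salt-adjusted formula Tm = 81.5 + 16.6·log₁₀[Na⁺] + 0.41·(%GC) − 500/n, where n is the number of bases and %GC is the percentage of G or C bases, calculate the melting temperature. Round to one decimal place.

79.2°C

Length n = 24. C=9, A=2, T=1, G=12
G+C = 21, so %GC = 21/24 × 100 = 87.5%
Salt term: 16.6 × (-1.046) = -17.364
GC term: 0.41 × 87.5 = 35.875; length term: −500/24 = −20.833
Tm = 81.5 + (-17.364) + 35.875 − 20.833 = 79.178 → 79.2°C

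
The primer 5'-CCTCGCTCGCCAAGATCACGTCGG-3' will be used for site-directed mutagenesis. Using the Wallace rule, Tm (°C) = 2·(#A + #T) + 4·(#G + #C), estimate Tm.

80°C

Counting bases: A=4, G=6, C=10, T=4
AT pairs contribute 8, GC pairs contribute 16.
Tm = 4·16 + 2·8 = 64 + 16 = 80°C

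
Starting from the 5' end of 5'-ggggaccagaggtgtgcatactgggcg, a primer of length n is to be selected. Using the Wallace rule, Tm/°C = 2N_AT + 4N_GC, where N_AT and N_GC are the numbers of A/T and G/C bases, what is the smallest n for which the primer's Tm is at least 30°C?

n = 9

First 8 bases: GGGGACCA → Tm = 28°C (< 30°C)
First 9 bases: GGGGACCAG → Tm = 32°C (≥ 30°C)
Since every base adds ≥2°C, Tm only increases with n, so the threshold is first crossed at n = 9.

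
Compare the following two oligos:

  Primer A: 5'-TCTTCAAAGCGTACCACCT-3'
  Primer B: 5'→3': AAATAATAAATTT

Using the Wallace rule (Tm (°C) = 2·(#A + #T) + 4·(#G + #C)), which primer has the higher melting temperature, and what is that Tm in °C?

Primer A, 56°C

Primer A: A+T=10, G+C=9 → Tm = 2(10)+4(9) = 56°C
Primer B: A+T=13, G+C=0 → Tm = 2(13)+4(0) = 26°C
56°C vs 26°C → primer A is higher.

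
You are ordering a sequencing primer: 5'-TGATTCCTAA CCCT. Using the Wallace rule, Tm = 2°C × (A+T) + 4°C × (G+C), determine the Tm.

Scanning the sequence gives G=1, T=5, A=3, C=5.
AT pairs contribute 8, GC pairs contribute 6.
Tm = 2(8) + 4(6) = 16 + 24 = 40°C

40°C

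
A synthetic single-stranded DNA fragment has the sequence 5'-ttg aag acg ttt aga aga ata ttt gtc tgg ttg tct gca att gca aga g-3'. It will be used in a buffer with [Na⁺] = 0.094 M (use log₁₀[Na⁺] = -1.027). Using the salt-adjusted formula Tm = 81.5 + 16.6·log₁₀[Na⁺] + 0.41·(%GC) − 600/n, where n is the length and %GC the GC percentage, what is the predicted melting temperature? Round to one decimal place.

67.3°C

Length n = 49. G=13, T=17, C=5, A=14
G+C = 18, so %GC = 18/49 × 100 = 36.735%
Salt term: 16.6 × (-1.027) = -17.048
GC term: 0.41 × 36.735 = 15.061; length term: −600/49 = −12.245
Tm = 81.5 + (-17.048) + 15.061 − 12.245 = 67.268 → 67.3°C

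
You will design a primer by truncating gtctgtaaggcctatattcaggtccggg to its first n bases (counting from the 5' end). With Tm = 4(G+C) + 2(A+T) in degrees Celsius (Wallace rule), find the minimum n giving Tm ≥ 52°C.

n = 19

First 18 bases: GTCTGTAAGGCCTATATT → Tm = 50°C (< 52°C)
First 19 bases: GTCTGTAAGGCCTATATTC → Tm = 54°C (≥ 52°C)
Each additional base adds 2°C (A/T) or 4°C (G/C), so Tm is non-decreasing in n; n = 19 is the first length to reach 52°C.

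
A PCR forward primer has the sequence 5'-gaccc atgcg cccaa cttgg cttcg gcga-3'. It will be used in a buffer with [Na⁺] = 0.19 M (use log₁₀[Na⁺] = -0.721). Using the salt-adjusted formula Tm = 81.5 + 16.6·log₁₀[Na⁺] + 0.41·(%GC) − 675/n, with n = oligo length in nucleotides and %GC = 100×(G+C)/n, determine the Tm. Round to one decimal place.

73.1°C

Length n = 29. Scanning the sequence gives C=11, G=8, A=5, T=5.
G+C = 19, so %GC = 19/29 × 100 = 65.517%
Salt term: 16.6 × (-0.721) = -11.969
GC term: 0.41 × 65.517 = 26.862; length term: −675/29 = −23.276
Tm = 81.5 + (-11.969) + 26.862 − 23.276 = 73.117 → 73.1°C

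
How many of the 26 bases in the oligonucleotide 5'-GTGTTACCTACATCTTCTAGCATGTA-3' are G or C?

Counting bases: T=10, G=4, C=6, A=6
Total G or C: 4 + 6 = 10

10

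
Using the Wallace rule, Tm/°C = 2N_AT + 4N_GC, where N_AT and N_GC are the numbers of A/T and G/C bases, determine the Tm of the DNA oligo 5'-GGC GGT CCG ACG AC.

Base counts: T=1, G=6, A=2, C=5
AT pairs contribute 3, GC pairs contribute 11.
Tm = 4·11 + 2·3 = 44 + 6 = 50°C

50°C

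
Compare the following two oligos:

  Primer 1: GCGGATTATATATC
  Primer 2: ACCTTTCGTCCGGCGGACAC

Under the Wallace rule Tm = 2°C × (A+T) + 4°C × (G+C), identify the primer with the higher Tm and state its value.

Primer 1: A+T=9, G+C=5 → Tm = 2(9)+4(5) = 38°C
Primer 2: A+T=7, G+C=13 → Tm = 2(7)+4(13) = 66°C
38°C vs 66°C → primer 2 is higher.

Primer 2, 66°C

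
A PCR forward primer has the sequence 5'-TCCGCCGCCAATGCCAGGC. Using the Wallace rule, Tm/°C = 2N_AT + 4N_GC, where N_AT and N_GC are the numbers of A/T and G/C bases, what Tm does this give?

Base counts: T=2, C=9, G=5, A=3
A+T = 5, G+C = 14
Tm = 4·14 + 2·5 = 56 + 10 = 66°C

66°C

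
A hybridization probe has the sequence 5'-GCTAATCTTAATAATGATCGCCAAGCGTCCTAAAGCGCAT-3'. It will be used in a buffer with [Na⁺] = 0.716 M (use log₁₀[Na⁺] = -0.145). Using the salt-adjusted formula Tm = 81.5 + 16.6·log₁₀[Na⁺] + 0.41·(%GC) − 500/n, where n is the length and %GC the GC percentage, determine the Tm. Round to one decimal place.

Length n = 40. Counting bases: A=13, C=10, G=7, T=10
G+C = 17, so %GC = 17/40 × 100 = 42.5%
Salt term: 16.6 × (-0.145) = -2.407
GC term: 0.41 × 42.5 = 17.425; length term: −500/40 = −12.5
Tm = 81.5 + (-2.407) + 17.425 − 12.5 = 84.018 → 84.0°C

84.0°C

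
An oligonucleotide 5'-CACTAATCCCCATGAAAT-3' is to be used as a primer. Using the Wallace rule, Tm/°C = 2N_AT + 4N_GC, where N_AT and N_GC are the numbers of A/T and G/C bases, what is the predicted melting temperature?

Scanning the sequence gives C=6, G=1, T=4, A=7.
So N_AT = 11 and N_GC = 7.
Tm = 2×11 + 4×7 = 50°C

50°C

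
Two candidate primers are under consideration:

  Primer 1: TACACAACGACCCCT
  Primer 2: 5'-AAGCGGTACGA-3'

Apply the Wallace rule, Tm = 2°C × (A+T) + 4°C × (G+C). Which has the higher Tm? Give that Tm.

Primer 1: A+T=7, G+C=8 → Tm = 2(7)+4(8) = 46°C
Primer 2: A+T=5, G+C=6 → Tm = 2(5)+4(6) = 34°C
46°C vs 34°C → primer 1 is higher.

Primer 1, 46°C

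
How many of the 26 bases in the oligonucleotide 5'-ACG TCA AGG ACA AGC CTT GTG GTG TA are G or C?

G=8, A=7, T=6, C=5
G+C = 8 + 5 = 13

13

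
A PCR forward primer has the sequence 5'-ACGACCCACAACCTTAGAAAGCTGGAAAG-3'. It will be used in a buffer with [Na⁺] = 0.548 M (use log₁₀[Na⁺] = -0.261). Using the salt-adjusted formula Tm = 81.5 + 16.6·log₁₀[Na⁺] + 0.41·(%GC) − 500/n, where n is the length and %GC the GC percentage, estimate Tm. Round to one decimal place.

Length n = 29. G=6, C=8, A=12, T=3
G+C = 14, so %GC = 14/29 × 100 = 48.276%
Salt term: 16.6 × (-0.261) = -4.333
GC term: 0.41 × 48.276 = 19.793; length term: −500/29 = −17.241
Tm = 81.5 + (-4.333) + 19.793 − 17.241 = 79.719 → 79.7°C

79.7°C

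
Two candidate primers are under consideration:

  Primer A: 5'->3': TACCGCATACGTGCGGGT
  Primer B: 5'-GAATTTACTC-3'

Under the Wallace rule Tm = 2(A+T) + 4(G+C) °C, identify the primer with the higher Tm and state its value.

Primer A: A+T=7, G+C=11 → Tm = 2(7)+4(11) = 58°C
Primer B: A+T=7, G+C=3 → Tm = 2(7)+4(3) = 26°C
58°C vs 26°C → primer A is higher.

Primer A, 58°C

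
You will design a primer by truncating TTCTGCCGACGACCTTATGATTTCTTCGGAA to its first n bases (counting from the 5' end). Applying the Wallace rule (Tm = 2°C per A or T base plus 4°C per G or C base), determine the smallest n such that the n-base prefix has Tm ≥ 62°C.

First 20 bases: TTCTGCCGACGACCTTATGA → Tm = 60°C (< 62°C)
First 21 bases: TTCTGCCGACGACCTTATGAT → Tm = 62°C (≥ 62°C)
Each additional base adds 2°C (A/T) or 4°C (G/C), so Tm is non-decreasing in n; n = 21 is the first length to reach 62°C.

n = 21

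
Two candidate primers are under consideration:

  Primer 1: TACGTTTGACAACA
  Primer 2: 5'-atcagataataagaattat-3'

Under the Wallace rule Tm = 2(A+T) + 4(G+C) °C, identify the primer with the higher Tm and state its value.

Primer 1: A+T=9, G+C=5 → Tm = 2(9)+4(5) = 38°C
Primer 2: A+T=16, G+C=3 → Tm = 2(16)+4(3) = 44°C
38°C vs 44°C → primer 2 is higher.

Primer 2, 44°C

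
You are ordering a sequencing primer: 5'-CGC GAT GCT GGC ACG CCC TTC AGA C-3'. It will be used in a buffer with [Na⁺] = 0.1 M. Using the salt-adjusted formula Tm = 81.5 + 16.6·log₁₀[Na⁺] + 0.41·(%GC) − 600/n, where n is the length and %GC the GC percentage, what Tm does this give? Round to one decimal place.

68.8°C

Length n = 25. Scanning the sequence gives A=4, T=4, C=10, G=7.
G+C = 17, so %GC = 17/25 × 100 = 68%
Salt term: 16.6 × (-1) = -16.6
GC term: 0.41 × 68 = 27.88; length term: −600/25 = −24
Tm = 81.5 + (-16.6) + 27.88 − 24 = 68.78 → 68.8°C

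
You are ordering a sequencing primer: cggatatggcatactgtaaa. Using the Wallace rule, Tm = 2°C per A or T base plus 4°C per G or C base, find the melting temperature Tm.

56°C

Scanning the sequence gives T=5, A=7, C=3, G=5.
AT pairs contribute 12, GC pairs contribute 8.
Tm = 2×12 + 4×8 = 56°C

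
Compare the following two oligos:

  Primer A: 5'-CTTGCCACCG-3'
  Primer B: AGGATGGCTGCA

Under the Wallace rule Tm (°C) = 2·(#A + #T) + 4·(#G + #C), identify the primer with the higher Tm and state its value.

Primer A: A+T=3, G+C=7 → Tm = 2(3)+4(7) = 34°C
Primer B: A+T=5, G+C=7 → Tm = 2(5)+4(7) = 38°C
34°C vs 38°C → primer B is higher.

Primer B, 38°C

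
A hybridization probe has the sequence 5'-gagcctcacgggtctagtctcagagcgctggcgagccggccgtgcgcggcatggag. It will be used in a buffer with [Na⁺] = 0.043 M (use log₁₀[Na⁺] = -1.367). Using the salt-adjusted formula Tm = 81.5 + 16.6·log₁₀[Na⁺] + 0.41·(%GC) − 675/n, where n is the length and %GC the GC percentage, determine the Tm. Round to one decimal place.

76.0°C

Length n = 56. Base counts: G=23, C=17, T=8, A=8
G+C = 40, so %GC = 40/56 × 100 = 71.429%
Salt term: 16.6 × (-1.367) = -22.692
GC term: 0.41 × 71.429 = 29.286; length term: −675/56 = −12.054
Tm = 81.5 + (-22.692) + 29.286 − 12.054 = 76.04 → 76.0°C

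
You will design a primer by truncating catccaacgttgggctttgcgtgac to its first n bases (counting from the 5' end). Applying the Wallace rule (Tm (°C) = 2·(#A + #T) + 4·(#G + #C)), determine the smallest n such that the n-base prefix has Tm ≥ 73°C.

First 23 bases: CATCCAACGTTGGGCTTTGCGTG → Tm = 72°C (< 73°C)
First 24 bases: CATCCAACGTTGGGCTTTGCGTGA → Tm = 74°C (≥ 73°C)
Since every base adds ≥2°C, Tm only increases with n, so the threshold is first crossed at n = 24.

n = 24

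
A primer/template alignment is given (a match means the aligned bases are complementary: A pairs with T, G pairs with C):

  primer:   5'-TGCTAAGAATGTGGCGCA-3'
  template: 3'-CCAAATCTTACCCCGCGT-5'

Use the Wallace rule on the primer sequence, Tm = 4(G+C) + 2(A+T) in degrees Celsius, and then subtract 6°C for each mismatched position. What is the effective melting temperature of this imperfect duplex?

30°C

Primer base counts: A=5, T=4, G=6, C=3 → A+T=9, G+C=9
Perfect-match Tm = 2(9) + 4(9) = 18 + 36 = 54°C
Mismatches (positions where the bases are not complementary): 4 (at positions 1, 3, 5, 12)
Effective Tm = 54 − 4×6 = 54 − 24 = 30°C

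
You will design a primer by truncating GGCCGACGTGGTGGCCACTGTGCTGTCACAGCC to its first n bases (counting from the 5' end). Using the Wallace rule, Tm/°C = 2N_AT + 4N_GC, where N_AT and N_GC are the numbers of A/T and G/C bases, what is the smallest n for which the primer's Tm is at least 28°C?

n = 8

First 7 bases: GGCCGAC → Tm = 26°C (< 28°C)
First 8 bases: GGCCGACG → Tm = 30°C (≥ 28°C)
Each additional base adds 2°C (A/T) or 4°C (G/C), so Tm is non-decreasing in n; n = 8 is the first length to reach 28°C.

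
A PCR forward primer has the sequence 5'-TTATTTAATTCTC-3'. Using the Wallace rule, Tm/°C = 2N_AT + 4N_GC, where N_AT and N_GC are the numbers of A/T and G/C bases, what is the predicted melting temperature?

30°C

Base counts: C=2, T=8, A=3, G=0
A+T = 11, G+C = 2
Tm = 4·2 + 2·11 = 8 + 22 = 30°C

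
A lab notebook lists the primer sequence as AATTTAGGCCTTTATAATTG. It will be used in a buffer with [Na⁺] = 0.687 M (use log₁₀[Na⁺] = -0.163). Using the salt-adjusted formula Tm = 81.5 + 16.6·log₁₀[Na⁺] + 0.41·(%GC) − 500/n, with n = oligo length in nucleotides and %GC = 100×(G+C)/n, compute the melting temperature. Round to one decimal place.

Length n = 20. Base counts: A=6, G=3, T=9, C=2
G+C = 5, so %GC = 5/20 × 100 = 25%
Salt term: 16.6 × (-0.163) = -2.706
GC term: 0.41 × 25 = 10.25; length term: −500/20 = −25
Tm = 81.5 + (-2.706) + 10.25 − 25 = 64.044 → 64.0°C

64.0°C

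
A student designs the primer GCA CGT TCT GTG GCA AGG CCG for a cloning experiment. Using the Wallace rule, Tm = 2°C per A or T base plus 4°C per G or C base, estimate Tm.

Scanning the sequence gives A=3, G=8, C=6, T=4.
AT pairs contribute 7, GC pairs contribute 14.
Tm = 4·14 + 2·7 = 56 + 14 = 70°C

70°C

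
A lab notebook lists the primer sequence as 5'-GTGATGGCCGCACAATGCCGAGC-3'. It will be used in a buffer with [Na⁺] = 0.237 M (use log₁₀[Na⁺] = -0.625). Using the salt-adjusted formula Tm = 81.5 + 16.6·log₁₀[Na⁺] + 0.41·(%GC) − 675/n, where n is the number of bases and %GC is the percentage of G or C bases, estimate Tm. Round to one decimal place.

Length n = 23. T=3, C=7, G=8, A=5
G+C = 15, so %GC = 15/23 × 100 = 65.217%
Salt term: 16.6 × (-0.625) = -10.375
GC term: 0.41 × 65.217 = 26.739; length term: −675/23 = −29.348
Tm = 81.5 + (-10.375) + 26.739 − 29.348 = 68.516 → 68.5°C

68.5°C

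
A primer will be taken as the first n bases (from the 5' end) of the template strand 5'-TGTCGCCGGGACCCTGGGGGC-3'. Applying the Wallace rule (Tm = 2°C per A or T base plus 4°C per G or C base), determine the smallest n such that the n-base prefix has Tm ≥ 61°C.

n = 18

First 17 bases: TGTCGCCGGGACCCTGG → Tm = 60°C (< 61°C)
First 18 bases: TGTCGCCGGGACCCTGGG → Tm = 64°C (≥ 61°C)
Since every base adds ≥2°C, Tm only increases with n, so the threshold is first crossed at n = 18.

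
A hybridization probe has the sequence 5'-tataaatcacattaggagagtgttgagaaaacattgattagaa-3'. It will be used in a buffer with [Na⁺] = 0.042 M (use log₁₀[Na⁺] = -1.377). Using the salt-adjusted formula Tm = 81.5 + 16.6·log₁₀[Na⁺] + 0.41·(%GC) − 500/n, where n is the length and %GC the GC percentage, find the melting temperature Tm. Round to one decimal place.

58.5°C

Length n = 43. Counting bases: G=9, T=12, C=3, A=19
G+C = 12, so %GC = 12/43 × 100 = 27.907%
Salt term: 16.6 × (-1.377) = -22.858
GC term: 0.41 × 27.907 = 11.442; length term: −500/43 = −11.628
Tm = 81.5 + (-22.858) + 11.442 − 11.628 = 58.456 → 58.5°C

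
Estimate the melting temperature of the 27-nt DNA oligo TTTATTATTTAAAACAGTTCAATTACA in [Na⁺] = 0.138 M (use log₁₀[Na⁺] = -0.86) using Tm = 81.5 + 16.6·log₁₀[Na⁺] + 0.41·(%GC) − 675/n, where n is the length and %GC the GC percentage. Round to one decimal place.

Length n = 27. Base counts: G=1, A=11, C=3, T=12
G+C = 4, so %GC = 4/27 × 100 = 14.815%
Salt term: 16.6 × (-0.86) = -14.276
GC term: 0.41 × 14.815 = 6.074; length term: −675/27 = −25
Tm = 81.5 + (-14.276) + 6.074 − 25 = 48.298 → 48.3°C

48.3°C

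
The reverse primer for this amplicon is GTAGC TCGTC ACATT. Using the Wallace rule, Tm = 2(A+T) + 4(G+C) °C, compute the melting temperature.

Base counts: G=3, T=5, C=4, A=3
A+T = 8, G+C = 7
Tm = 2(8) + 4(7) = 16 + 28 = 44°C

44°C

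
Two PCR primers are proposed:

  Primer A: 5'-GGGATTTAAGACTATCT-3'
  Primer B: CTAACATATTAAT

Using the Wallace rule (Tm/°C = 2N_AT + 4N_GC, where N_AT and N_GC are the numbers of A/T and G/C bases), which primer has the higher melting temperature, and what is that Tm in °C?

Primer A, 46°C

Primer A: A+T=11, G+C=6 → Tm = 2(11)+4(6) = 46°C
Primer B: A+T=11, G+C=2 → Tm = 2(11)+4(2) = 30°C
46°C vs 30°C → primer A is higher.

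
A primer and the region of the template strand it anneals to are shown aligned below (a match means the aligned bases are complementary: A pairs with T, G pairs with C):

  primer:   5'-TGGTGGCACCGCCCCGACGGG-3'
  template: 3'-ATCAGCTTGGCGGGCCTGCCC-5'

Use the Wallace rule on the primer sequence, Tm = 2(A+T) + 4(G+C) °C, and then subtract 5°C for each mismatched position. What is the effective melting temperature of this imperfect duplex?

Primer base counts: A=2, T=2, G=9, C=8 → A+T=4, G+C=17
Perfect-match Tm = 2(4) + 4(17) = 8 + 68 = 76°C
Mismatches (positions where the bases are not complementary): 4 (at positions 2, 5, 7, 15)
Effective Tm = 76 − 4×5 = 76 − 20 = 56°C

56°C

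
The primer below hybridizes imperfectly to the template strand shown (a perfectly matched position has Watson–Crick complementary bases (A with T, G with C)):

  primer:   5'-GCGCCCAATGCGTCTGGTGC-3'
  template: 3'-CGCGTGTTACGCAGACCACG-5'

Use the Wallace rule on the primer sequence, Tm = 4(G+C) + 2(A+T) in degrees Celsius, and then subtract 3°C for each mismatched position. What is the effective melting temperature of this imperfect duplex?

65°C

Primer base counts: A=2, T=4, G=7, C=7 → A+T=6, G+C=14
Perfect-match Tm = 2(6) + 4(14) = 12 + 56 = 68°C
Mismatches (positions where the bases are not complementary): 1 (at position 5)
Effective Tm = 68 − 1×3 = 68 − 3 = 65°C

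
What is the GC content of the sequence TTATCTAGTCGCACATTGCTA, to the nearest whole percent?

38%

Base counts: A=5, C=5, G=3, T=8
G+C = 3 + 5 = 8 out of 21 bases
%GC = 8/21 × 100 = 38.1% ≈ 38%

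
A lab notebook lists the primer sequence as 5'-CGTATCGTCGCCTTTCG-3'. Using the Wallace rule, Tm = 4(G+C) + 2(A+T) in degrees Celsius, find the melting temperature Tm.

54°C

Scanning the sequence gives A=1, C=6, T=6, G=4.
AT pairs contribute 7, GC pairs contribute 10.
Tm = 2×7 + 4×10 = 54°C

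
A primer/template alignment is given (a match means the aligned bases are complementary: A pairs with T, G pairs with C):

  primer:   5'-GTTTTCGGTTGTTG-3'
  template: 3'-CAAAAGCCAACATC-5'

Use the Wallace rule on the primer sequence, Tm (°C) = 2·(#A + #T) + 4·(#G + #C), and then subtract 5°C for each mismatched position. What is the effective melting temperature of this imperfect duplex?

Primer base counts: A=0, T=8, G=5, C=1 → A+T=8, G+C=6
Perfect-match Tm = 2(8) + 4(6) = 16 + 24 = 40°C
Mismatches (positions where the bases are not complementary): 1 (at position 13)
Effective Tm = 40 − 1×5 = 40 − 5 = 35°C

35°C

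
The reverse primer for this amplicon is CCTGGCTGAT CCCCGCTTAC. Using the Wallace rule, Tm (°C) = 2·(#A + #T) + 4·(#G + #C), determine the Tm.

66°C

A=2, T=5, G=4, C=9
AT pairs contribute 7, GC pairs contribute 13.
Tm = 2(7) + 4(13) = 14 + 52 = 66°C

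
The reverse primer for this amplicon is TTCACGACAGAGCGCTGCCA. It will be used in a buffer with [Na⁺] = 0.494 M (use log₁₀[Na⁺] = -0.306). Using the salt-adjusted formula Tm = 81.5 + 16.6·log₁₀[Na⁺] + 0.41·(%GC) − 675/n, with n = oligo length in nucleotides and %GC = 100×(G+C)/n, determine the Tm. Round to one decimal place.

Length n = 20. Base counts: G=5, T=3, C=7, A=5
G+C = 12, so %GC = 12/20 × 100 = 60%
Salt term: 16.6 × (-0.306) = -5.08
GC term: 0.41 × 60 = 24.6; length term: −675/20 = −33.75
Tm = 81.5 + (-5.08) + 24.6 − 33.75 = 67.27 → 67.3°C

67.3°C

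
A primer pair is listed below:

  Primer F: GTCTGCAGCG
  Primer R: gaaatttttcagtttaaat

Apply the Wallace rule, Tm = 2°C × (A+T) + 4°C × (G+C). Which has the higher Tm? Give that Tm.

Primer R, 44°C

Primer F: A+T=3, G+C=7 → Tm = 2(3)+4(7) = 34°C
Primer R: A+T=16, G+C=3 → Tm = 2(16)+4(3) = 44°C
34°C vs 44°C → primer R is higher.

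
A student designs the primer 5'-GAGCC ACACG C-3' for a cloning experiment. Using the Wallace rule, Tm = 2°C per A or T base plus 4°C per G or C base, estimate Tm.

A=3, T=0, G=3, C=5
A+T = 3, G+C = 8
Tm = 4·8 + 2·3 = 32 + 6 = 38°C

38°C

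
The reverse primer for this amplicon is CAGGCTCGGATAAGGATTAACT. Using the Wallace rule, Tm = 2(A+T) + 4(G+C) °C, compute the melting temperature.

C=4, A=7, T=5, G=6
A+T = 12, G+C = 10
Tm = 4·10 + 2·12 = 40 + 24 = 64°C

64°C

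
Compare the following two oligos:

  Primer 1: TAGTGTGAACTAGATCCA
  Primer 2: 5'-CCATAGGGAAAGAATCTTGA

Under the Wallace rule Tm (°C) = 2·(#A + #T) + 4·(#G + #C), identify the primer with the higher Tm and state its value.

Primer 2, 56°C

Primer 1: A+T=11, G+C=7 → Tm = 2(11)+4(7) = 50°C
Primer 2: A+T=12, G+C=8 → Tm = 2(12)+4(8) = 56°C
50°C vs 56°C → primer 2 is higher.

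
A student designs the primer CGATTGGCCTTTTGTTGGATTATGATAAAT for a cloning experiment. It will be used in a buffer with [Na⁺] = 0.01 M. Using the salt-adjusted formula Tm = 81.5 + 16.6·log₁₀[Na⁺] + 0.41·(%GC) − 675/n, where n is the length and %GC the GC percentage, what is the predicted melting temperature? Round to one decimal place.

Length n = 30. Counting bases: C=3, A=7, G=7, T=13
G+C = 10, so %GC = 10/30 × 100 = 33.333%
Salt term: 16.6 × (-2) = -33.2
GC term: 0.41 × 33.333 = 13.667; length term: −675/30 = −22.5
Tm = 81.5 + (-33.2) + 13.667 − 22.5 = 39.467 → 39.5°C

39.5°C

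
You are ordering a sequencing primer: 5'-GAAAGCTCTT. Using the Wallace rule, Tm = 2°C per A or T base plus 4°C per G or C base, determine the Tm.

Scanning the sequence gives C=2, A=3, T=3, G=2.
A+T = 6, G+C = 4
Tm = 2×6 + 4×4 = 28°C

28°C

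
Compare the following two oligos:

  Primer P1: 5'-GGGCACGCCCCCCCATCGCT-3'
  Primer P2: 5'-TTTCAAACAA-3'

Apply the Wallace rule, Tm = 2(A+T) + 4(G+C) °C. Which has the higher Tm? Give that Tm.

Primer P1: A+T=4, G+C=16 → Tm = 2(4)+4(16) = 72°C
Primer P2: A+T=8, G+C=2 → Tm = 2(8)+4(2) = 24°C
72°C vs 24°C → primer P1 is higher.

Primer P1, 72°C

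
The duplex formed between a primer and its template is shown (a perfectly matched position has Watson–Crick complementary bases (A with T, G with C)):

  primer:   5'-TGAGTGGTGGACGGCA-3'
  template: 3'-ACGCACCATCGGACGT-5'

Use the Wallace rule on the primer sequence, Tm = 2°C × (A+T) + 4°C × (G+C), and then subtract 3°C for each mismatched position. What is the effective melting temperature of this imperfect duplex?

40°C

Primer base counts: A=3, T=3, G=8, C=2 → A+T=6, G+C=10
Perfect-match Tm = 2(6) + 4(10) = 12 + 40 = 52°C
Mismatches (positions where the bases are not complementary): 4 (at positions 3, 9, 11, 13)
Effective Tm = 52 − 4×3 = 52 − 12 = 40°C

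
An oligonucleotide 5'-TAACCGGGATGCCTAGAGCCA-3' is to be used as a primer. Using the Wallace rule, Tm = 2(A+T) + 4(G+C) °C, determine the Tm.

C=6, T=3, A=6, G=6
A+T = 9, G+C = 12
Tm = 2(9) + 4(12) = 18 + 48 = 66°C

66°C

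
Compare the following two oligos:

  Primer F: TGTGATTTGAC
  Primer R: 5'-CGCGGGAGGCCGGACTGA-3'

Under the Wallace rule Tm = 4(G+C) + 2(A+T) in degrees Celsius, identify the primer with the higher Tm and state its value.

Primer F: A+T=7, G+C=4 → Tm = 2(7)+4(4) = 30°C
Primer R: A+T=4, G+C=14 → Tm = 2(4)+4(14) = 64°C
30°C vs 64°C → primer R is higher.

Primer R, 64°C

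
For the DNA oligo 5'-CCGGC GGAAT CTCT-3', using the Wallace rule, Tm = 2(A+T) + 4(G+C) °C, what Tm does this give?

Scanning the sequence gives A=2, C=5, G=4, T=3.
So N_AT = 5 and N_GC = 9.
Tm = 2(5) + 4(9) = 10 + 36 = 46°C

46°C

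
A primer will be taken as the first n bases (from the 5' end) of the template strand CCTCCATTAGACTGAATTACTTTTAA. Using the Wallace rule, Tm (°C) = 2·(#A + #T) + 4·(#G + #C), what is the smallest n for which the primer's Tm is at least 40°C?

n = 14

First 13 bases: CCTCCATTAGACT → Tm = 38°C (< 40°C)
First 14 bases: CCTCCATTAGACTG → Tm = 42°C (≥ 40°C)
Each additional base adds 2°C (A/T) or 4°C (G/C), so Tm is non-decreasing in n; n = 14 is the first length to reach 40°C.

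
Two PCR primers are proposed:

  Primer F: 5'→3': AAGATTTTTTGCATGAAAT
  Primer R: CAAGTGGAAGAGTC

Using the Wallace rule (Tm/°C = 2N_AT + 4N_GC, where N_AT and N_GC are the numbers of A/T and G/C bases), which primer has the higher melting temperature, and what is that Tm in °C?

Primer F: A+T=15, G+C=4 → Tm = 2(15)+4(4) = 46°C
Primer R: A+T=7, G+C=7 → Tm = 2(7)+4(7) = 42°C
46°C vs 42°C → primer F is higher.

Primer F, 46°C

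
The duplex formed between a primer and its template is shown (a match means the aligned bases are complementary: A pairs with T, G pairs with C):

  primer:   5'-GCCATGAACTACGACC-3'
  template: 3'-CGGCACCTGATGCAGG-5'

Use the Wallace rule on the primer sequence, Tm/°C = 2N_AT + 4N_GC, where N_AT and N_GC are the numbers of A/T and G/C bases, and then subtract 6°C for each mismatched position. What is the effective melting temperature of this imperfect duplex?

32°C

Primer base counts: A=5, T=2, G=3, C=6 → A+T=7, G+C=9
Perfect-match Tm = 2(7) + 4(9) = 14 + 36 = 50°C
Mismatches (positions where the bases are not complementary): 3 (at positions 4, 7, 14)
Effective Tm = 50 − 3×6 = 50 − 18 = 32°C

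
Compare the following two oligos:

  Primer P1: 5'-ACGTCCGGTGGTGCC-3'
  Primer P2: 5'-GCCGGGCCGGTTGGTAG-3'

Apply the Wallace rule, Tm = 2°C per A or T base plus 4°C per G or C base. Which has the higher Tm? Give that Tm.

Primer P1: A+T=4, G+C=11 → Tm = 2(4)+4(11) = 52°C
Primer P2: A+T=4, G+C=13 → Tm = 2(4)+4(13) = 60°C
52°C vs 60°C → primer P2 is higher.

Primer P2, 60°C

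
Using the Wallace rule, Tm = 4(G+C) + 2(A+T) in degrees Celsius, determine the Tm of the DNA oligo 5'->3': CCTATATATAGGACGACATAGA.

60°C

Counting bases: T=5, G=4, A=9, C=4
A+T = 14, G+C = 8
Tm = 2×14 + 4×8 = 60°C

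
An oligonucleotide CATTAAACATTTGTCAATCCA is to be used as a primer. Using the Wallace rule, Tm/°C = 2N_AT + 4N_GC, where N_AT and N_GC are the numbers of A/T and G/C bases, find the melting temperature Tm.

Counting bases: T=7, G=1, C=5, A=8
AT pairs contribute 15, GC pairs contribute 6.
Tm = 2(15) + 4(6) = 30 + 24 = 54°C

54°C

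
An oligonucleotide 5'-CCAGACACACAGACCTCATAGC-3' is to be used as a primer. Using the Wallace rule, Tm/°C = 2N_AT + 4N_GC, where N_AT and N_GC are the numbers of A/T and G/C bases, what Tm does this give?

68°C

C=9, G=3, A=8, T=2
So N_AT = 10 and N_GC = 12.
Tm = 2×10 + 4×12 = 68°C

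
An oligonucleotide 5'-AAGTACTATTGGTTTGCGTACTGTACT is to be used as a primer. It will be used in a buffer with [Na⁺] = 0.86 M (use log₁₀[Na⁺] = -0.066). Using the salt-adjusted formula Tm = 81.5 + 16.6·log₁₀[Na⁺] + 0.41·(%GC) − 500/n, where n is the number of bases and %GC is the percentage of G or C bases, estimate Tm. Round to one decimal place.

77.1°C

Length n = 27. Scanning the sequence gives G=6, T=11, C=4, A=6.
G+C = 10, so %GC = 10/27 × 100 = 37.037%
Salt term: 16.6 × (-0.066) = -1.096
GC term: 0.41 × 37.037 = 15.185; length term: −500/27 = −18.519
Tm = 81.5 + (-1.096) + 15.185 − 18.519 = 77.07 → 77.1°C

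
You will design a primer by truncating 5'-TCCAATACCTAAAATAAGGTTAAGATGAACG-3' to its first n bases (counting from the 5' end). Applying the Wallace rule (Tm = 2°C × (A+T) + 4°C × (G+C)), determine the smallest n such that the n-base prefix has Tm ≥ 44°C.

First 17 bases: TCCAATACCTAAAATAA → Tm = 42°C (< 44°C)
First 18 bases: TCCAATACCTAAAATAAG → Tm = 46°C (≥ 44°C)
Since every base adds ≥2°C, Tm only increases with n, so the threshold is first crossed at n = 18.

n = 18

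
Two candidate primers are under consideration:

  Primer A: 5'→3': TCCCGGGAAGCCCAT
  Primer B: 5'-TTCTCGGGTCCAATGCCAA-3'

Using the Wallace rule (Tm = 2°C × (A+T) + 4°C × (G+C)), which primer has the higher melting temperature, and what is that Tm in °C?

Primer A: A+T=5, G+C=10 → Tm = 2(5)+4(10) = 50°C
Primer B: A+T=9, G+C=10 → Tm = 2(9)+4(10) = 58°C
50°C vs 58°C → primer B is higher.

Primer B, 58°C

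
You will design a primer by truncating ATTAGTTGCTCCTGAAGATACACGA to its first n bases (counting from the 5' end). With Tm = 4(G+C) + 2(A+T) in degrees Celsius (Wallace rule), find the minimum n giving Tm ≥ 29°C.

n = 11

First 10 bases: ATTAGTTGCT → Tm = 26°C (< 29°C)
First 11 bases: ATTAGTTGCTC → Tm = 30°C (≥ 29°C)
Since every base adds ≥2°C, Tm only increases with n, so the threshold is first crossed at n = 11.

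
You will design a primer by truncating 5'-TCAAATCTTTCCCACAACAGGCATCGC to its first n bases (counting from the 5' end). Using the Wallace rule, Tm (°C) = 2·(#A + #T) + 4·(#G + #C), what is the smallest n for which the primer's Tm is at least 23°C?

First 9 bases: TCAAATCTT → Tm = 22°C (< 23°C)
First 10 bases: TCAAATCTTT → Tm = 24°C (≥ 23°C)
Each additional base adds 2°C (A/T) or 4°C (G/C), so Tm is non-decreasing in n; n = 10 is the first length to reach 23°C.

n = 10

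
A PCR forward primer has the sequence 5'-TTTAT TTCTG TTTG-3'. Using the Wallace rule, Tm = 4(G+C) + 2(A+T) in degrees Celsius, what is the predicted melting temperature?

34°C

T=10, G=2, A=1, C=1
So N_AT = 11 and N_GC = 3.
Tm = 2(11) + 4(3) = 22 + 12 = 34°C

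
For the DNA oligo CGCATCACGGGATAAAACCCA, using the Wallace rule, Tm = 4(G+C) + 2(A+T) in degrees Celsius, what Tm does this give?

Base counts: T=2, C=7, G=4, A=8
So N_AT = 10 and N_GC = 11.
Tm = 4·11 + 2·10 = 44 + 20 = 64°C

64°C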